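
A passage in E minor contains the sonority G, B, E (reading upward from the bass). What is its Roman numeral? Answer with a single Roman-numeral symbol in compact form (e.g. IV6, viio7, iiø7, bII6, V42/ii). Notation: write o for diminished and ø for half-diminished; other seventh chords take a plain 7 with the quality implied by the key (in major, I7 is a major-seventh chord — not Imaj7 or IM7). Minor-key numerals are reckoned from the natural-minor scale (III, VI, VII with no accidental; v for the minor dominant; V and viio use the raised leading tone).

i6

Stacked in thirds the chord is E-G-B: a minor triad on E.
E is scale degree 1 in E minor, and a minor triad on that degree is written i.
With G in the bass the chord is in first inversion, so the figured bass is 6.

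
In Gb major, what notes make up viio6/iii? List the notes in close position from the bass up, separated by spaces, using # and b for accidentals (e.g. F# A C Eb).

viio6/iii is a secondary leading-tone chord. The target iii is Bb in Gb major; the applied chord is rooted a semitone below, on A.
Building a diminished triad on A gives A-C-Eb.
The figured bass 6 indicates first inversion, placing the third (C) in the bass: C-Eb-A.

C Eb A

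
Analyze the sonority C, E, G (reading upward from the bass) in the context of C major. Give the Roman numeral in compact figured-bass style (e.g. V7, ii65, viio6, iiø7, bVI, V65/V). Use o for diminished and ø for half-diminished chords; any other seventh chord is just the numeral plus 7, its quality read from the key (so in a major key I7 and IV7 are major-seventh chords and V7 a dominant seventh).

I

Stacked in thirds the chord is C-E-G: a major triad on C.
In C major, C is the tonic; the diatonic major triad there is I.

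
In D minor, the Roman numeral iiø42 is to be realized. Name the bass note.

D

iiø in D minor has root E; the chord is E-G-Bb-D.
The figure 42 means third inversion — the seventh is in the bass.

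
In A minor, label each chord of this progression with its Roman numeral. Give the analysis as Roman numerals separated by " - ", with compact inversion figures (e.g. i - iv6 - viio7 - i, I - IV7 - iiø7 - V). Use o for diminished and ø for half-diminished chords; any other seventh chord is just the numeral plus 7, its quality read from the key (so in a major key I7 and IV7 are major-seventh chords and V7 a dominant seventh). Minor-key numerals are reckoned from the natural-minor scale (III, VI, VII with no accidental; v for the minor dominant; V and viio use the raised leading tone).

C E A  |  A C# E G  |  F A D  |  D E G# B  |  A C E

i6 - V7/iv - iv6 - V42 - i

C-E-A has root A, degree 1 in A minor, so i6.
A-C#-E-G: a dominant seventh chord on A, the applied dominant of iv → V7/iv.
F-A-D has root D, degree 4 in A minor, so iv6.
D-E-G#-B: root E is the dominant; dominant seventh chord there is V42.
A-C-E has root A, degree 1 in A minor, so i.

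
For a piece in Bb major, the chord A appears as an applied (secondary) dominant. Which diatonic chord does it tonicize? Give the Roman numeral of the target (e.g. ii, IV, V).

iii

The chord is a major triad on A.
A dominant resolves down a perfect fifth: A → D. In Bb major, D is scale degree 3, i.e. iii.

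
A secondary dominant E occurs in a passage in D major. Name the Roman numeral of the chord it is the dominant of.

V

The chord is a major triad on E.
A dominant resolves down a perfect fifth: E → A. In D major, A is scale degree 5, i.e. V.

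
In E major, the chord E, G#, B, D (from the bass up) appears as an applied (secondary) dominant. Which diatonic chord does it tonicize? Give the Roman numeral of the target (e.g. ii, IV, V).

IV

The chord is a dominant seventh chord on E.
A dominant resolves down a perfect fifth: E → A. In E major, A is scale degree 4, i.e. IV.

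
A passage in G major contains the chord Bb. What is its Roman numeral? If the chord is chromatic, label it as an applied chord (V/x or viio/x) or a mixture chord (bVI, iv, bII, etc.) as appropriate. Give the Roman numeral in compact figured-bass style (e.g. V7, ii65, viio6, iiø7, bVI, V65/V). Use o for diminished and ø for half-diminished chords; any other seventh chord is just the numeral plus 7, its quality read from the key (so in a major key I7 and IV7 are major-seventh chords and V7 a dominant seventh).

Stacked in thirds the chord is Bb-D-F: a major triad on Bb.
Bb is the lowered third degree of G major (diatonic 3 would be B). This is a major triad on the lowered third degree, borrowed from the parallel minor.

bIII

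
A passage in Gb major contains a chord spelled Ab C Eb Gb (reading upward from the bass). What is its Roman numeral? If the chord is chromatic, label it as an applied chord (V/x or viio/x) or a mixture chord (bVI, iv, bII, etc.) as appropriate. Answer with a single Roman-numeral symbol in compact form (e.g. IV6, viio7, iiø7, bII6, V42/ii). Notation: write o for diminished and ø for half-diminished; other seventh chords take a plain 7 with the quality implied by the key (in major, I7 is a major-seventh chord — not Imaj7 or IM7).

V7/V

Stacked in thirds the chord is Ab-C-Eb-Gb: a dominant seventh chord on Ab.
Ab is not a diatonic chord root with this quality in Gb major, but it lies a perfect fifth above Db (V), so the chord functions as an applied dominant of V.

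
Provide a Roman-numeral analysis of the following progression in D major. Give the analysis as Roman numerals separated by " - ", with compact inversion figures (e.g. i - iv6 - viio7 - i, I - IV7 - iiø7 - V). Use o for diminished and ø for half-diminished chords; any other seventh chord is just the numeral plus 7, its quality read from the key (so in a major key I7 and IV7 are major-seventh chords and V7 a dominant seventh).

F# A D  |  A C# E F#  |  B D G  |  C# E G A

I6 - iii65 - IV6 - V65

F#-A-D: major triad on D = scale degree 1 → I6.
A-C#-E-F#: minor seventh chord on F# = scale degree 3 → iii65.
B-D-G: major triad on G = scale degree 4 → IV6.
C#-E-G-A has root A, degree 5 in D major, so V65.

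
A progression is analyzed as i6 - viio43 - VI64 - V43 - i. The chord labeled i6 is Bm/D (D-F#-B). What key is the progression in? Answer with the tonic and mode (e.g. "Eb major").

The chord Bm/D is a minor triad rooted on B; its label is i6.
If B is scale degree 1 and the mode makes that degree carry a minor triad, the tonic is B and the mode is minor.

B minor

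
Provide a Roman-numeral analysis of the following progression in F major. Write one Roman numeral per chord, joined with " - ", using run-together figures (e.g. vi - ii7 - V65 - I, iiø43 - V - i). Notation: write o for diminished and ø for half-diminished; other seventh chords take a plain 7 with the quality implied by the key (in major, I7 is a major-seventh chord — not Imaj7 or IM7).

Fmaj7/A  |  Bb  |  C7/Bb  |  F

I65 - IV - V42 - I

Fmaj7/A: major seventh chord on F = scale degree 1 → I65.
Bb has root Bb, degree 4 in F major, so IV.
C7/Bb has root C, degree 5 in F major, so V42.
F: major triad on F = scale degree 1 → I.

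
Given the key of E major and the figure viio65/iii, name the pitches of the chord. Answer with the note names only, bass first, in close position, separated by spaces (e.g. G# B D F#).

viio65/iii is a secondary leading-tone chord. The target iii is G# in E major; the applied chord is rooted a semitone below, on F##.
Building a fully diminished seventh chord on F## gives F##-A#-C#-E.
The figured bass 65 indicates first inversion, placing the third (A#) in the bass: A#-C#-E-F##.

A# C# E F##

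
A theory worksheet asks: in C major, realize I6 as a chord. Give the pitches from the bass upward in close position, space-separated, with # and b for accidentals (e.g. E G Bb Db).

E G C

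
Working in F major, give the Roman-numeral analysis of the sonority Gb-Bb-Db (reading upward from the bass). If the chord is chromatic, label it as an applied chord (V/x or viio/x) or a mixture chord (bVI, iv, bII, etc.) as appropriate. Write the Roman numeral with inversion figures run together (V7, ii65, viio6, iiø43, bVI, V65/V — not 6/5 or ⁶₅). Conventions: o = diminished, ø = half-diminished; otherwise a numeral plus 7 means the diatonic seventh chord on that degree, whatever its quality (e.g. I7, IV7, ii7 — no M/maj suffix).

The pitches Gb-Bb-Db form a major triad rooted on Gb.
Gb is the lowered second degree of F major (diatonic 2 would be G). This is the Neapolitan chord — a major triad on the lowered second degree.

bII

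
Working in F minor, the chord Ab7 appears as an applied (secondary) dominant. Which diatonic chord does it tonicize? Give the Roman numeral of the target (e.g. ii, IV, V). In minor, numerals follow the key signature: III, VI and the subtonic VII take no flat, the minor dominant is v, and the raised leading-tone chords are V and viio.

VI

The chord is a dominant seventh chord on Ab.
A dominant resolves down a perfect fifth: Ab → Db. In F minor, Db is scale degree 6, i.e. VI.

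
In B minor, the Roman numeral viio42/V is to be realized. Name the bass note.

D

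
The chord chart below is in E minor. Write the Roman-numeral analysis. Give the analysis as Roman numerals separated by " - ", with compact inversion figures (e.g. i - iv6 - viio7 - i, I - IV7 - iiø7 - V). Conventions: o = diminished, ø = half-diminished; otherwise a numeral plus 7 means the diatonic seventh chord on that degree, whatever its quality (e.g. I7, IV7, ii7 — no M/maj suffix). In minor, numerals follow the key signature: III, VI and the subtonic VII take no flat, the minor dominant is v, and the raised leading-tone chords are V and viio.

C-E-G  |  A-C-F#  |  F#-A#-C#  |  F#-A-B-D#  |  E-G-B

VI - iio6 - V/V - V43 - i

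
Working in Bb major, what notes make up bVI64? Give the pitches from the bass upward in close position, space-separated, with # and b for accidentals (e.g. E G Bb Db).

bVI64 is a major triad on the lowered sixth degree, borrowed from the parallel minor. In Bb major that root is Gb.
So the chord is Gb-Bb-Db.
With the 64 figure the chord is in second inversion; from the bass Db upward in close position it reads Db-Gb-Bb.

Db Gb Bb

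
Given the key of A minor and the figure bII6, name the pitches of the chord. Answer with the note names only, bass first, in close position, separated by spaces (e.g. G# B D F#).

D F Bb

Scale degree 2 in A minor is B; lowering it a half step gives Bb. bII6 is the Neapolitan sixth — a major triad on the lowered second degree, here in its customary first inversion.
So the chord is Bb-D-F.
The figured bass 6 indicates first inversion, placing the third (D) in the bass: D-F-Bb.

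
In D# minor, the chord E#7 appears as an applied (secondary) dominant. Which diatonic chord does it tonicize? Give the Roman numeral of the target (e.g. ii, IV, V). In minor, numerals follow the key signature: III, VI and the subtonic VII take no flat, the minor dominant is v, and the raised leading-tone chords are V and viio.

V

The chord is a dominant seventh chord on E#.
A dominant resolves down a perfect fifth: E# → A#. In D# minor, A# is scale degree 5, i.e. V.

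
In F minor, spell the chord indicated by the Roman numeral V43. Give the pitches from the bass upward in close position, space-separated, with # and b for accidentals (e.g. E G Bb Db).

G Bb C E

In F minor, the fifth degree is C. The dominant is major (leading tone raised), so V is a dominant seventh chord.
That chord is spelled C-E-G-Bb.
With the 43 figure the chord is in second inversion; from the bass G upward in close position it reads G-Bb-C-E.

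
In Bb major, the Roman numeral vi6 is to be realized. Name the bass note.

Bb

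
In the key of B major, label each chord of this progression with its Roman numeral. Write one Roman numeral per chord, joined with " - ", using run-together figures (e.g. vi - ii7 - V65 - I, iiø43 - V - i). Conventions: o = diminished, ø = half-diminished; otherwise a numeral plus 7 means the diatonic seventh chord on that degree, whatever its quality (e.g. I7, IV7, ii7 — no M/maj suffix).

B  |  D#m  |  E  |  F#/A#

I - iii - IV - V6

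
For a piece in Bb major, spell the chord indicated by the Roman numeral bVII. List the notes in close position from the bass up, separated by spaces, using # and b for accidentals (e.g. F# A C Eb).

Ab C Eb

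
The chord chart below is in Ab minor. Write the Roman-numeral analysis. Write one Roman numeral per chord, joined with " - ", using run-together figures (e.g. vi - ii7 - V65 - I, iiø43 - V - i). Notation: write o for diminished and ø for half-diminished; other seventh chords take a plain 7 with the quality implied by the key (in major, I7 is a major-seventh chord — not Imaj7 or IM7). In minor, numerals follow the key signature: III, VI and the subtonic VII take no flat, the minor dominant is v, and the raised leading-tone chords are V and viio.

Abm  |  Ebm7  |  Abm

i - v7 - i

Abm: minor triad on Ab = scale degree 1 → i.
Ebm7: root Eb is the dominant; minor seventh chord there is v7.
Abm: root Ab is the tonic; minor triad there is i.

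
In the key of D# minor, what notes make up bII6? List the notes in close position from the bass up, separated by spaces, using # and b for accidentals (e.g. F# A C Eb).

Scale degree 2 in D# minor is E#; lowering it a half step gives E. bII6 is the Neapolitan sixth — a major triad on the lowered second degree, here in its customary first inversion.
So the chord is E-G#-B, a major triad.
The figured bass 6 indicates first inversion, placing the third (G#) in the bass: G#-B-E.

G# B E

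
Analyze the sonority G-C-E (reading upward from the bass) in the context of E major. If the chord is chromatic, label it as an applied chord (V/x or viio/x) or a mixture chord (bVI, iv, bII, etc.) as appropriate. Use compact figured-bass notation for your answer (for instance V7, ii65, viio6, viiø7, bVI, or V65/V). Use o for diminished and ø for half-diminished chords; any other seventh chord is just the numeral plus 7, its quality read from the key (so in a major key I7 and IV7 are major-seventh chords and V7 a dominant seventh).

bVI64

The pitches C-E-G form a major triad rooted on C.
C is the lowered sixth degree of E major (diatonic 6 would be C#). This is a major triad on the lowered sixth degree, borrowed from the parallel minor.
With G in the bass the chord is in second inversion, so the figured bass is 64.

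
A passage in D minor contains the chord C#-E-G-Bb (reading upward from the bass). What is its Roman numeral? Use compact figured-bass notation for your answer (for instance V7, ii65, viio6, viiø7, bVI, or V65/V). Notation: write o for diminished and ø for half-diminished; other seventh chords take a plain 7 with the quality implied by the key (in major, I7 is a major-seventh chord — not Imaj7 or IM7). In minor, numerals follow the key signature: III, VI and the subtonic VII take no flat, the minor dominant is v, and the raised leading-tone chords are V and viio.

viio7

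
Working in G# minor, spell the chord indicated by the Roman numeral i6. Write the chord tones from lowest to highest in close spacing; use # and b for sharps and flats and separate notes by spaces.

B D# G#

The numeral's case and figure indicate a minor triad. In G# minor its root, scale degree 1, is G#.
Stacking thirds from G# gives G#-B-D#.
The figured bass 6 indicates first inversion, placing the third (B) in the bass: B-D#-G#.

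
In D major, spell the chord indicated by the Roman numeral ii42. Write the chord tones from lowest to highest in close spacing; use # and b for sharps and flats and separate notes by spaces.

D E G B

In D major, the supertonic is E, and the diatonic chord built there is a minor seventh chord.
Stacking thirds from E gives E-G-B-D.
The figured bass 42 indicates third inversion, placing the seventh (D) in the bass: D-E-G-B.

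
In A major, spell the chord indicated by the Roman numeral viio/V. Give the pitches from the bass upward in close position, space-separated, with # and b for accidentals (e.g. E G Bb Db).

The slash marks an applied leading-tone chord: viio of V. In A major, V is E, so the leading tone to it is D#, a half step below.
Building a diminished triad on D# gives D#-F#-A.

D# F# A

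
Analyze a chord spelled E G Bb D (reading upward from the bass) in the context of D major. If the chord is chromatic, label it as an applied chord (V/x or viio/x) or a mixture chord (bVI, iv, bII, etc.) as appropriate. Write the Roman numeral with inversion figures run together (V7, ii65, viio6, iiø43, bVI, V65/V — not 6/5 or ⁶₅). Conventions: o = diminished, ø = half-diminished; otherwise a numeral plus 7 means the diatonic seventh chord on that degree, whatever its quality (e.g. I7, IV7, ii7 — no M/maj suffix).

iiø7

Stacked in thirds the chord is E-G-Bb-D: a half-diminished seventh chord on E.
E is the second degree of D major. This is the half-diminished supertonic seventh, borrowed from the parallel minor.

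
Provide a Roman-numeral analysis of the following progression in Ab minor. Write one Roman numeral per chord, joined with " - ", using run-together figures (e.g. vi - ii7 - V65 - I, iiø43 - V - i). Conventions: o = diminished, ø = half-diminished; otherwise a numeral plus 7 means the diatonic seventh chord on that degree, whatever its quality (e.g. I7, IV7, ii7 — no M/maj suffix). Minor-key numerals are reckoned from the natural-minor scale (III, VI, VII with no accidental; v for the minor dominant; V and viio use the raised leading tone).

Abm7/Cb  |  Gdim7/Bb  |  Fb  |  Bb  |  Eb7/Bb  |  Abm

Abm7/Cb has root Ab, degree 1 in Ab minor, so i65.
Gdim7/Bb has root G, degree 7 in Ab minor, so viio65.
Fb has root Fb, degree 6 in Ab minor, so VI.
Bb: a major triad on Bb, the applied dominant of V → V/V.
Eb7/Bb: root Eb is the dominant; dominant seventh chord there is V43.
Abm: minor triad on Ab = scale degree 1 → i.

i65 - viio65 - VI - V/V - V43 - i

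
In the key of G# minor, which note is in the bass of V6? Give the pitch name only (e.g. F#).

V in G# minor has root D#; the chord is D#-F##-A#.
The figure 6 means first inversion — the third is in the bass.

F##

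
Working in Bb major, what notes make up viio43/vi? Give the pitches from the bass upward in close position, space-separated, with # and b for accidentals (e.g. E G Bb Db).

C Eb F# A

viio43/vi is a secondary leading-tone chord. The target vi is G in Bb major; the applied chord is rooted a semitone below, on F#.
Building a fully diminished seventh chord on F# gives F#-A-C-Eb.
With the 43 figure the chord is in second inversion; from the bass C upward in close position it reads C-Eb-F#-A.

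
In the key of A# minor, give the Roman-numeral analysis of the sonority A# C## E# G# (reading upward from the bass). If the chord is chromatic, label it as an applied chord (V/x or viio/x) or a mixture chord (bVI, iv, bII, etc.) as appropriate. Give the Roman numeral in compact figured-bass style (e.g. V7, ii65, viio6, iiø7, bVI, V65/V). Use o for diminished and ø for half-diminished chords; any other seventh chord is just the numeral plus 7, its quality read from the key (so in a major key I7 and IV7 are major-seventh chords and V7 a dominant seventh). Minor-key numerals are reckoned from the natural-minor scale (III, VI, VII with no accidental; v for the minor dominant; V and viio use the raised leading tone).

The pitches A#-C##-E#-G# form a dominant seventh chord rooted on A#.
A# is not a diatonic chord root with this quality in A# minor, but it lies a perfect fifth above D# (iv), so the chord functions as an applied dominant of iv.

V7/iv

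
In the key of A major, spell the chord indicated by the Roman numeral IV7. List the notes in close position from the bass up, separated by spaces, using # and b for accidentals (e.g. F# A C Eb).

The numeral's case and figure indicate a major seventh chord. In A major its root, the subdominant, is D.
That chord is spelled D-F#-A-C#.

D F# A C#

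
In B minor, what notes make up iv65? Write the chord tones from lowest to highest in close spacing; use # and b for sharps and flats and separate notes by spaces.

G B D E

The numeral's case and figure indicate a minor seventh chord. In B minor its root, scale degree 4, is E.
That chord is spelled E-G-B-D.
The figured bass 65 indicates first inversion, placing the third (G) in the bass: G-B-D-E.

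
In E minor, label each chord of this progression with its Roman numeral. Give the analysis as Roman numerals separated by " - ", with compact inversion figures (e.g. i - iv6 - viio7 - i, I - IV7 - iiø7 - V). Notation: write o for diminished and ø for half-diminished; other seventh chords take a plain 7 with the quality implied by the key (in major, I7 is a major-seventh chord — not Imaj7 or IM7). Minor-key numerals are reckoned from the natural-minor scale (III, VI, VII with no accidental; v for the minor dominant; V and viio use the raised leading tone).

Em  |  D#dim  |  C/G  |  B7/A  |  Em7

i - viio - VI64 - V42 - i7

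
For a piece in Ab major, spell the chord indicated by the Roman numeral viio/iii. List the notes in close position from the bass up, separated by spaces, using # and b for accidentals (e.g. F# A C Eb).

The slash marks an applied leading-tone chord: viio of iii. In Ab major, iii is C, so the leading tone to it is B, a half step below.
Building a diminished triad on B gives B-D-F.

B D F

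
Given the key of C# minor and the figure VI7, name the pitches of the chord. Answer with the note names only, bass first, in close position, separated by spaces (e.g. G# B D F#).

A C# E G#

The numeral's case and figure indicate a major seventh chord. In C# minor its root, the sixth degree, is A.
That chord is spelled A-C#-E-G#.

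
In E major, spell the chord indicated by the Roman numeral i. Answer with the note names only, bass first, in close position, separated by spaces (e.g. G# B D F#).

i is the minor tonic, borrowed from the parallel minor. In E major that root is E.
So the chord is E-G-B.

E G B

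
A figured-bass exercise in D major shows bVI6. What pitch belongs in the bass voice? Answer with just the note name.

D

bVI in D major has root Bb; the chord is Bb-D-F.
The figure 6 means first inversion — the third is in the bass.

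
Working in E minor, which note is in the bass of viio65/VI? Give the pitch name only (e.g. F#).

D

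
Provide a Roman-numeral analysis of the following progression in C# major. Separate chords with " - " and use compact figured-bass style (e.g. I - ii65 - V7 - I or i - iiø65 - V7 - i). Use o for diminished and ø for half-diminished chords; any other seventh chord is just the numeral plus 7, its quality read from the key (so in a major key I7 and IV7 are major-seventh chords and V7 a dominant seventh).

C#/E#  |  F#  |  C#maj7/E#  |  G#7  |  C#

C#/E# has root C#, degree 1 in C# major, so I6.
F#: major triad on F# = scale degree 4 → IV.
C#maj7/E#: major seventh chord on C# = scale degree 1 → I65.
G#7 has root G#, degree 5 in C# major, so V7.
C# has root C#, degree 1 in C# major, so I.

I6 - IV - I65 - V7 - I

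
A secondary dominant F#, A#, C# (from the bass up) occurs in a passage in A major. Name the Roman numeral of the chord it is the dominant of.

ii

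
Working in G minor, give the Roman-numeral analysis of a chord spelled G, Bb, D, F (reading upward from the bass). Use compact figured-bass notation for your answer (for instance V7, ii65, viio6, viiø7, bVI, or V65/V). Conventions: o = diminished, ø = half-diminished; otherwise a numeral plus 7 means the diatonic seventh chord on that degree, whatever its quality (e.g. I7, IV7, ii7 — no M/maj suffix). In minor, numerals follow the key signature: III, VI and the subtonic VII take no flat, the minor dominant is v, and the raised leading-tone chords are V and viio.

i7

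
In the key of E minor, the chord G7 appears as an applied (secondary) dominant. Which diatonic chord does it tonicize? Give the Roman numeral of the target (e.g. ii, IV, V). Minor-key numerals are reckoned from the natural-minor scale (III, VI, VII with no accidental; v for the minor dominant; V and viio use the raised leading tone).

VI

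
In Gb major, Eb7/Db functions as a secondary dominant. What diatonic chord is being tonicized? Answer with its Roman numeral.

ii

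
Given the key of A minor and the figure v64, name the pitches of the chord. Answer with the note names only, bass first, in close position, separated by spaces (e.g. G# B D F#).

B E G

In A minor, the fifth degree is E, and the diatonic chord built there is a minor triad.
Stacking thirds from E gives E-G-B.
The figured bass 64 indicates second inversion, placing the fifth (B) in the bass: B-E-G.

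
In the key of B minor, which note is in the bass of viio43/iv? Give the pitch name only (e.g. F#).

The applied chord viio43/iv is rooted on D#: D#-F#-A-C.
The figure 43 means second inversion — the fifth is in the bass.

A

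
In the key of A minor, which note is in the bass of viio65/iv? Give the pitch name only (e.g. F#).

E

The applied chord viio65/iv is rooted on C#: C#-E-G-Bb.
The figure 65 means first inversion — the third is in the bass.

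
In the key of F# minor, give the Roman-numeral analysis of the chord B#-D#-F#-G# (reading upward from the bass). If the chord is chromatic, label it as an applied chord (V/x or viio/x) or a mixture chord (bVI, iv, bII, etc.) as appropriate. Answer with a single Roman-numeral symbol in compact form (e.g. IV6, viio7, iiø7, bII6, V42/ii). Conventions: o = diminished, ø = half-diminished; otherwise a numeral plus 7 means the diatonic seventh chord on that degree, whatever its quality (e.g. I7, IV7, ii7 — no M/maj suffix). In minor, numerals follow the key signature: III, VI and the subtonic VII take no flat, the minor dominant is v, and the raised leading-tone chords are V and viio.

V65/V

Stacked in thirds the chord is G#-B#-D#-F#: a dominant seventh chord on G#.
G# is not a diatonic chord root with this quality in F# minor, but it lies a perfect fifth above C# (V), so the chord functions as an applied dominant of V.
With B# in the bass the chord is in first inversion, so the figured bass is 65.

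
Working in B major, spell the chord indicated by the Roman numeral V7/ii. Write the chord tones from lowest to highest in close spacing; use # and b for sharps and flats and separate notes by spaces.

The slash means an applied dominant: we want the dominant of ii. In B major, ii is C# minor, and its dominant is built on G#.
Building a dominant seventh chord on G# gives G#-B#-D#-F#.

G# B# D# F#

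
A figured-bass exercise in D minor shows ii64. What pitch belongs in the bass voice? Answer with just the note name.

B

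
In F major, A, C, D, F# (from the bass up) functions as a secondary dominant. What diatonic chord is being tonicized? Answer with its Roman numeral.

ii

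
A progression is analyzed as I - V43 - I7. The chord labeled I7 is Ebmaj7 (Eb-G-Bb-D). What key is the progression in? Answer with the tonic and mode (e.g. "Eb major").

Eb major

The chord Ebmaj7 is a major seventh chord rooted on Eb; its label is I7.
If Eb is scale degree 1 and the mode makes that degree carry a major seventh chord, the tonic is Eb and the mode is major.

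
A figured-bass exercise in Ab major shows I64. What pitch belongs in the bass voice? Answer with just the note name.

Eb

I in Ab major has root Ab; the chord is Ab-C-Eb.
The figure 64 means second inversion — the fifth is in the bass.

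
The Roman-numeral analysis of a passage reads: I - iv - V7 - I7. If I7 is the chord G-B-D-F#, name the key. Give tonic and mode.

The chord Gmaj7 is a major seventh chord rooted on G; its label is I7.
If G is scale degree 1 and the mode makes that degree carry a major seventh chord, the tonic is G and the mode is major.

G major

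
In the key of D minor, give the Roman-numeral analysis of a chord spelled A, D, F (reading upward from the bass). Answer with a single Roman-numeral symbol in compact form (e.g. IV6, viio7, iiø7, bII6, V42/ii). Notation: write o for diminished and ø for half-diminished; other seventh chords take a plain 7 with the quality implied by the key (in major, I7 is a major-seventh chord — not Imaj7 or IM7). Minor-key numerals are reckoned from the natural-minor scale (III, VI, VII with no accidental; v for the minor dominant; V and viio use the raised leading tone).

i64

Stacked in thirds the chord is D-F-A: a minor triad on D.
D is scale degree 1 in D minor, and a minor triad on that degree is written i.
With A in the bass the chord is in second inversion, so the figured bass is 64.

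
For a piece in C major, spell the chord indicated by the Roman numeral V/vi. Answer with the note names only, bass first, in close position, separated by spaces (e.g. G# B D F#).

E G# B

The slash means an applied dominant: we want the dominant of vi. In C major, vi is A minor, and its dominant is built on E.
Building a major triad on E gives E-G#-B.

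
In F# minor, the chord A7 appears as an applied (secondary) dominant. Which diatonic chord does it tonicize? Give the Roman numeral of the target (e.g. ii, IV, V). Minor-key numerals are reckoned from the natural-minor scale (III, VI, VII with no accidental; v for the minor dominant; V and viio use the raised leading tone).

The chord is a dominant seventh chord on A.
A dominant resolves down a perfect fifth: A → D. In F# minor, D is scale degree 6, i.e. VI.

VI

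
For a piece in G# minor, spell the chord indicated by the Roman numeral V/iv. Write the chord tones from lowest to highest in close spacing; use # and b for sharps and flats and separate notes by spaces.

V/iv is a secondary dominant — the dominant triad of iv. iv in G# minor is C#, so the applied chord's root is G#, a perfect fifth above.
Building a major triad on G# gives G#-B#-D#.

G# B# D#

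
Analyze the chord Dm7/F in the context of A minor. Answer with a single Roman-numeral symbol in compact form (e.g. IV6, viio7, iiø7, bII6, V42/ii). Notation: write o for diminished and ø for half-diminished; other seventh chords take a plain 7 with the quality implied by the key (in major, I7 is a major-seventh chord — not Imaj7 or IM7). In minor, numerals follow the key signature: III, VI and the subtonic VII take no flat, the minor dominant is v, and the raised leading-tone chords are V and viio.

The pitches D-F-A-C form a minor seventh chord rooted on D.
D is scale degree 4 in A minor, and a minor seventh chord on that degree is written iv7.
With F in the bass the chord is in first inversion, so the figured bass is 65.

iv65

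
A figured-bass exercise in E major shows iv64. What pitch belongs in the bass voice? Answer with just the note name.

E

iv in E major has root A; the chord is A-C-E.
The figure 64 means second inversion — the fifth is in the bass.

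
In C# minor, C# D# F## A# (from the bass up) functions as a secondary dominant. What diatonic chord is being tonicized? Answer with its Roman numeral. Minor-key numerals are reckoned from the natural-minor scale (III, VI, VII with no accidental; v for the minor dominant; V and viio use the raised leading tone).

V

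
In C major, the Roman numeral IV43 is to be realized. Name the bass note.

IV in C major has root F; the chord is F-A-C-E.
The figure 43 means second inversion — the fifth is in the bass.

C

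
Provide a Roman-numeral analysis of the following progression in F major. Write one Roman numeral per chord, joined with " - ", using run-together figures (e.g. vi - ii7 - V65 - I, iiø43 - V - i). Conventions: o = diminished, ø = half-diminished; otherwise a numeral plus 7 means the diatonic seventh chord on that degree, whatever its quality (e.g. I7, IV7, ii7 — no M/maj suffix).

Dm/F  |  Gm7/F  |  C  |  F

vi6 - ii42 - V - I

Dm/F: root D is the submediant; minor triad there is vi6.
Gm7/F: root G is the supertonic; minor seventh chord there is ii42.
C has root C, degree 5 in F major, so V.
F has root F, degree 1 in F major, so I.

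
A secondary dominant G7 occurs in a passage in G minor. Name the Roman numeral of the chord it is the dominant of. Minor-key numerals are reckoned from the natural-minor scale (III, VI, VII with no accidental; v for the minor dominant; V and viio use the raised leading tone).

The chord is a dominant seventh chord on G.
A dominant resolves down a perfect fifth: G → C. In G minor, C is scale degree 4, i.e. iv.

iv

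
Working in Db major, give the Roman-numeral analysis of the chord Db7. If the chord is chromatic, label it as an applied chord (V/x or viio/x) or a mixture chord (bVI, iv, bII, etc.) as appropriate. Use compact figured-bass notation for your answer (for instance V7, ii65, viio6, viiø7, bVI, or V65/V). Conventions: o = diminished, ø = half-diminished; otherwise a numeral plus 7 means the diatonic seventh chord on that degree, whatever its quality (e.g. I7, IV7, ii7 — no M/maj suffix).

The pitches Db-F-Ab-Cb form a dominant seventh chord rooted on Db.
Db is not a diatonic chord root with this quality in Db major, but it lies a perfect fifth above Gb (IV), so the chord functions as an applied dominant of IV.

V7/IV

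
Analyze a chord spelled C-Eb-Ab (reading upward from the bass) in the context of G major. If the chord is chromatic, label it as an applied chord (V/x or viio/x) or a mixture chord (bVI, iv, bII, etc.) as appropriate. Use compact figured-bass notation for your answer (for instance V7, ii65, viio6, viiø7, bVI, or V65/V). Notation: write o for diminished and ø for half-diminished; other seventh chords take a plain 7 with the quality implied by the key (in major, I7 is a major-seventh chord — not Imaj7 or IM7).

The pitches Ab-C-Eb form a major triad rooted on Ab.
Ab is the lowered second degree of G major (diatonic 2 would be A). This is the Neapolitan sixth — a major triad on the lowered second degree, here in its customary first inversion.
With C in the bass the chord is in first inversion, so the figured bass is 6.

bII6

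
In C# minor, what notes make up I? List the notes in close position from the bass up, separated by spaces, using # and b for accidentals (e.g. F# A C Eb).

C# E# G#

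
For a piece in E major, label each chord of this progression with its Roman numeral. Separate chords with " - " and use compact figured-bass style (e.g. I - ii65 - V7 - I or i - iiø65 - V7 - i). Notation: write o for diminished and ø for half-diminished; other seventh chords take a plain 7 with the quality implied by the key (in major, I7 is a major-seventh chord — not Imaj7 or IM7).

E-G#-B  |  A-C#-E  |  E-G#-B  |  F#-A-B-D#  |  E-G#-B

E-G#-B: major triad on E = scale degree 1 → I.
A-C#-E has root A, degree 4 in E major, so IV.
E-G#-B: major triad on E = scale degree 1 → I.
F#-A-B-D# has root B, degree 5 in E major, so V43.
E-G#-B: root E is the tonic; major triad there is I.

I - IV - I - V43 - I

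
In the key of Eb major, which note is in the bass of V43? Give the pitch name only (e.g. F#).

F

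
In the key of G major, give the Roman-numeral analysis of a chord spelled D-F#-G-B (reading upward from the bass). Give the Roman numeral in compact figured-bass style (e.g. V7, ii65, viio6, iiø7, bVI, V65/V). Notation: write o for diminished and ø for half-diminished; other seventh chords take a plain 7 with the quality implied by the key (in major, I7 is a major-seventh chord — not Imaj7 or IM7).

I43

Stacked in thirds the chord is G-B-D-F#: a major seventh chord on G.
G is scale degree 1 in G major, and a major seventh chord on that degree is written I7.
With D in the bass the chord is in second inversion, so the figured bass is 43.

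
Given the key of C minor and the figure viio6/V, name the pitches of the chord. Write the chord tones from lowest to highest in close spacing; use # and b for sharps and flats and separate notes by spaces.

A C F#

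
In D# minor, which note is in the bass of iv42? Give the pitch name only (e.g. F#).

F#

iv in D# minor has root G#; the chord is G#-B-D#-F#.
The figure 42 means third inversion — the seventh is in the bass.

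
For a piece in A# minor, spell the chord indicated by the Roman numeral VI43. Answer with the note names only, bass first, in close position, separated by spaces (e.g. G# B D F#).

The numeral's case and figure indicate a major seventh chord. In A# minor its root, the sixth degree, is F#.
Stacking thirds from F# gives F#-A#-C#-E#.
With the 43 figure the chord is in second inversion; from the bass C# upward in close position it reads C#-E#-F#-A#.

C# E# F# A#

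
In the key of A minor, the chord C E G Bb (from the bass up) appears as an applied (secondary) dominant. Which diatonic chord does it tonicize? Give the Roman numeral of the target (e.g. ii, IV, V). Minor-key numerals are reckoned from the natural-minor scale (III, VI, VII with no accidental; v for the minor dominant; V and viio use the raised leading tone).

The chord is a dominant seventh chord on C.
A dominant resolves down a perfect fifth: C → F. In A minor, F is scale degree 6, i.e. VI.

VI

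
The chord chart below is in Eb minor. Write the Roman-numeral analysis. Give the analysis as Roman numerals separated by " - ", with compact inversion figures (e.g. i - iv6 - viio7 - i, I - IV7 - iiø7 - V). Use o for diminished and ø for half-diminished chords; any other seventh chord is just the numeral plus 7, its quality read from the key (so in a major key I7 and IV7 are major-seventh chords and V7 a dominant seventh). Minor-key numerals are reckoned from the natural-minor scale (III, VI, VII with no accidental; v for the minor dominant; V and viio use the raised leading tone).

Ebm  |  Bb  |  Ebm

Ebm: root Eb is the tonic; minor triad there is i.
Bb: major triad on Bb = scale degree 5 → V.
Ebm: minor triad on Eb = scale degree 1 → i.

i - V - i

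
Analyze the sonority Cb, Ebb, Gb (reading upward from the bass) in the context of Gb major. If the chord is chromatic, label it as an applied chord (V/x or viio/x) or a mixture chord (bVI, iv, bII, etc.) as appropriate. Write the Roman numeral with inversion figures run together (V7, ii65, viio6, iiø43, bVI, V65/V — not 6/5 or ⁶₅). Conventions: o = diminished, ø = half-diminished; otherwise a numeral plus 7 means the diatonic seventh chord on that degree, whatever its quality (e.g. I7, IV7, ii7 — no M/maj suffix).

Stacked in thirds the chord is Cb-Ebb-Gb: a minor triad on Cb.
Cb is the fourth degree of Gb major. This is the minor subdominant, borrowed from the parallel minor.

iv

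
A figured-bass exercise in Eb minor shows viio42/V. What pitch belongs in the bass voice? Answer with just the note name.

The applied chord viio42/V is rooted on A: A-C-Eb-Gb.
The figure 42 means third inversion — the seventh is in the bass.

Gb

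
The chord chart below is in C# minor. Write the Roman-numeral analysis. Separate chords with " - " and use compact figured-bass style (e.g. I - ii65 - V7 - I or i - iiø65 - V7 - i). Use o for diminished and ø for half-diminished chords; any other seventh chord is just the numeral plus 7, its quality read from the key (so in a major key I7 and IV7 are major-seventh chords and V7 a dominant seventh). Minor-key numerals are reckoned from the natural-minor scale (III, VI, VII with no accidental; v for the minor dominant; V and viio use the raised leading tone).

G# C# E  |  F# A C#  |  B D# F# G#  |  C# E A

i64 - iv - v65 - VI6

G#-C#-E has root C#, degree 1 in C# minor, so i64.
F#-A-C# has root F#, degree 4 in C# minor, so iv.
B-D#-F#-G#: root G# is the dominant; minor seventh chord there is v65.
C#-E-A: root A is the submediant; major triad there is VI6.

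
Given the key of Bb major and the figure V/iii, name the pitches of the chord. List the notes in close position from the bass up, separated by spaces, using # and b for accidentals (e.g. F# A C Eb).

A C# E

V/iii is a secondary dominant — the dominant triad of iii. iii in Bb major is D, so the applied chord's root is A, a perfect fifth above.
Building a major triad on A gives A-C#-E.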